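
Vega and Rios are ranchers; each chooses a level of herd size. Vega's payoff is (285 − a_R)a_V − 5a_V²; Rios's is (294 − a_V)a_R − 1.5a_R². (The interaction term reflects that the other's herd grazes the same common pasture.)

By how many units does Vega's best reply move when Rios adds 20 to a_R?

Expanding Vega's payoff: 285a_V − a_Ra_V − 5a_V².
∂π/∂a_V = 285 − a_R − 10a_V = 0, so a_V = 28.5 − 0.1a_R.
The reaction-function slope is −0.1, so a 20-unit rise in a_R moves a_V by −0.1 × 20 = −2. Vega's best response falls — the actions are strategic substitutes.

-2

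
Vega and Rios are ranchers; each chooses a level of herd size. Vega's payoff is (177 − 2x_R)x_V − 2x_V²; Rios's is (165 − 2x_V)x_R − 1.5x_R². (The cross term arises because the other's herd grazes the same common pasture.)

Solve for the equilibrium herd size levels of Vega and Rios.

25.125, 38.25

Expanding Vega's payoff: 177x_V − 2x_Rx_V − 2x_V².
∂π/∂x_V = 177 − 2x_R − 4x_V = 0, so x_V = 44.25 − 0.5x_R.
Likewise for Rios: x_R = 55 − (2/3)x_V.
Solving the two reaction functions simultaneously: (1 − (−0.5)(−2/3))x_V = 44.25 − 0.5·55, so (2/3)x_V = 16.75 and x_V = 25.125.
Then x_R = 55 − (2/3)·25.125 = 38.25.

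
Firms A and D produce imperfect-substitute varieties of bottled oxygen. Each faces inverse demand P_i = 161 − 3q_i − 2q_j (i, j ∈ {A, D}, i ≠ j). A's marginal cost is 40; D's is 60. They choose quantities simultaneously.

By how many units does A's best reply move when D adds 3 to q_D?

Firm A's profit: π = q_A(161 − 3q_A − 2q_D) − 40q_A.
∂π/∂q_A = 121 − 6q_A − 2q_D = 0 ⇒ q_A = 121/6 − (1/3)q_D.
The reaction-function slope is −1/3, so a 3-unit rise in q_D moves q_A by −1/3 × 3 = −1. A's best response falls — the actions are strategic substitutes.

-1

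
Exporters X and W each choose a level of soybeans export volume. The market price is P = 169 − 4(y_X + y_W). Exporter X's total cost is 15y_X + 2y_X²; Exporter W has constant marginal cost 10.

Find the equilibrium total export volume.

23.6

Exporter X's profit: π = y_X(169 − 4(y_X + y_W)) − 15y_X − 2y_X².
∂π/∂y_X = 154 − 12y_X − 4y_W = 0, so y_X = 77/6 − (1/3)y_W.
For W: ∂π/∂y_W = 159 − 8y_W − 4y_X = 0 ⇒ y_W = 19.875 − 0.5y_X.
Substituting the second reaction function into the first: y_X = 77/6 − (1/3)(19.875 − 0.5y_X), which gives (5/6)y_X = 149/24 ⇒ y_X = 7.45.
Then y_W = 19.875 − 0.5·7.45 = 16.15.
Total export volume: 7.45 + 16.15 = 23.6.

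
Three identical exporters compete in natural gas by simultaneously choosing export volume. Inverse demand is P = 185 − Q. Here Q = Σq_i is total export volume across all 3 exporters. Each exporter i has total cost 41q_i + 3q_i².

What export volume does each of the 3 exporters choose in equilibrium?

A representative exporter's profit is π_i = q_i(185 − Q) − 41q_i − 3q_i², with Q = q_i + Σ_{j≠i} q_j.
First-order condition: 144 − 8q_i − Σ_{j≠i} q_j = 0.
Imposing symmetry (q_j = q for all j) turns Σ_{j≠i} q_j into 2q, so 144 = 10q and q = 14.4.

14.4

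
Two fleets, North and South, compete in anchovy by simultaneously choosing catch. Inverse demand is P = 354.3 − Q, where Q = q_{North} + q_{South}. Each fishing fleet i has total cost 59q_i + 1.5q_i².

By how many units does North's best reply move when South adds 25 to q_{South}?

Fishing fleet North's profit: π = q_{North}(354.3 − (q_{North} + q_{South})) − 59q_{North} − 1.5q_{North}².
∂π/∂q_{North} = 295.3 − 5q_{North} − q_{South} = 0, so q_{North} = 59.06 − 0.2q_{South}.
The reaction-function slope is −0.2, so a 25-unit rise in q_{South} moves q_{North} by −0.2 × 25 = −5. North's best response falls — the actions are strategic substitutes.

-5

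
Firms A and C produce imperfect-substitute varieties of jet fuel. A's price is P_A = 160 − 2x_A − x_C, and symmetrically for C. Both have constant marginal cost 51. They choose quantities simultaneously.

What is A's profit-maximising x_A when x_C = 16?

Firm A's profit: π = x_A(160 − 2x_A − x_C) − 51x_A.
∂π/∂x_A = 109 − 4x_A − x_C = 0 ⇒ x_A = 27.25 − 0.25x_C.
At x_C = 16: x_A = 27.25 − 0.25·16 = 23.25.

23.25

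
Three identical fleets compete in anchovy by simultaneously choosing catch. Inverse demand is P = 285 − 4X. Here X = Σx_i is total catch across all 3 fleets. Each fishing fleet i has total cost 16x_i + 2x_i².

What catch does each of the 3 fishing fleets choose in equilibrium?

A representative fishing fleet's profit is π_i = x_i(285 − 4X) − 16x_i − 2x_i², with X = x_i + Σ_{j≠i} x_j.
First-order condition: 269 − 12x_i − 4Σ_{j≠i} x_j = 0.
Imposing symmetry (x_j = x for all j) turns Σ_{j≠i} x_j into 2x, so 269 = 20x and x = 13.45.

13.45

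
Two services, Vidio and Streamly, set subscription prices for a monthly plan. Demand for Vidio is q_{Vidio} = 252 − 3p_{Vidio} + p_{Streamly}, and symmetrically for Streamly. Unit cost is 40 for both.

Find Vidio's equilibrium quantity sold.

Vidio's profit: π = (p_{Vidio} − 40)(252 − 3p_{Vidio} + p_{Streamly}).
∂π/∂p_{Vidio} = 372 − 6p_{Vidio} + p_{Streamly} = 0 ⇒ p_{Vidio} = 62 + (1/6)p_{Streamly}.
The game is symmetric, so in equilibrium p_{Streamly} = p_{Vidio}: the reaction function gives (5/6)p_{Vidio} = 62, hence p_{Vidio} = 74.4.
q_{Vidio} = 252 − 3·74.4 + 74.4 = 103.2.

103.2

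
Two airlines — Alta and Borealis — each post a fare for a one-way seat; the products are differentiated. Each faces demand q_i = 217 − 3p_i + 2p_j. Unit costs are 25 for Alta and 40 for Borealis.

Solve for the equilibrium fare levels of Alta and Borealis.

Alta's profit: π = (p_{Alta} − 25)(217 − 3p_{Alta} + 2p_{Borealis}).
∂π/∂p_{Alta} = 292 − 6p_{Alta} + 2p_{Borealis} = 0 ⇒ p_{Alta} = 146/3 + (1/3)p_{Borealis}.
Similarly p_{Borealis} = 337/6 + (1/3)p_{Alta}.
Solving the two reaction functions simultaneously: (1 − (1/3)(1/3))p_{Alta} = 146/3 + (1/3)·(337/6), so (8/9)p_{Alta} = 1213/18 and p_{Alta} = 75.8125.
Then p_{Borealis} = 337/6 + (1/3)·75.8125 = 81.4375.

75.8125, 81.4375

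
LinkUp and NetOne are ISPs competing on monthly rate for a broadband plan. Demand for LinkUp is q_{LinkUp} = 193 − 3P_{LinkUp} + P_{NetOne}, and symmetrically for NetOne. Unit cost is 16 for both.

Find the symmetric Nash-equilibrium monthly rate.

LinkUp's profit: π = (P_{LinkUp} − 16)(193 − 3P_{LinkUp} + P_{NetOne}).
∂π/∂P_{LinkUp} = 241 − 6P_{LinkUp} + P_{NetOne} = 0 ⇒ P_{LinkUp} = 241/6 + (1/6)P_{NetOne}.
The game is symmetric, so in equilibrium P_{NetOne} = P_{LinkUp}: the reaction function gives (5/6)P_{LinkUp} = 241/6, hence P_{LinkUp} = 48.2.

48.2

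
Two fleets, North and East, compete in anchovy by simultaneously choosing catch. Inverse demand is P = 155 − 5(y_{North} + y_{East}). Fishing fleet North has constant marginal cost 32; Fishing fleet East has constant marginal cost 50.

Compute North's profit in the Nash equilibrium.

441.8

Fishing fleet North's profit: π = y_{North}(155 − 5(y_{North} + y_{East})) − 32y_{North}.
∂π/∂y_{North} = 123 − 10y_{North} − 5y_{East} = 0, so y_{North} = 12.3 − 0.5y_{East}.
By the same steps for East: y_{East} = 10.5 − 0.5y_{North}.
Solving the two reaction functions simultaneously: (1 − (−0.5)(−0.5))y_{North} = 12.3 − 0.5·10.5, so 0.75y_{North} = 7.05 and y_{North} = 9.4.
Then y_{East} = 10.5 − 0.5·9.4 = 5.8.
Price P = 155 − 5·15.2 = 79.
North's profit: (79 − 32)·9.4 = 441.8.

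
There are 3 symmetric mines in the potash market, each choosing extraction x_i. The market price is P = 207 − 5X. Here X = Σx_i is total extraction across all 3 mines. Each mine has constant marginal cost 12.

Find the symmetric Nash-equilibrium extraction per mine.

A representative mine's profit is π_i = x_i(207 − 5X) − 12x_i, with X = x_i + Σ_{j≠i} x_j.
First-order condition: 195 − 10x_i − 5Σ_{j≠i} x_j = 0.
With identical mines, set every x_j = x: then 195 − 10x − 10x = 0, i.e. x = 195/20 = 9.75.

9.75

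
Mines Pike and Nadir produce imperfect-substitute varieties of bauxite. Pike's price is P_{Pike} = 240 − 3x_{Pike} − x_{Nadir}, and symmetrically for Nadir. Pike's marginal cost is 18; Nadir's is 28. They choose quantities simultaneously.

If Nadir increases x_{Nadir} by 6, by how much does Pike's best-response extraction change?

Mine Pike's profit: π = x_{Pike}(240 − 3x_{Pike} − x_{Nadir}) − 18x_{Pike}.
∂π/∂x_{Pike} = 222 − 6x_{Pike} − x_{Nadir} = 0 ⇒ x_{Pike} = 37 − (1/6)x_{Nadir}.
The reaction-function slope is −1/6, so a 6-unit rise in x_{Nadir} moves x_{Pike} by −1/6 × 6 = −1. Pike's best response falls — the actions are strategic substitutes.

-1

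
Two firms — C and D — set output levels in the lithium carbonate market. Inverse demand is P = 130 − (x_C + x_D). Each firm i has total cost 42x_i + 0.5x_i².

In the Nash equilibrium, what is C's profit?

Firm C's profit: π = x_C(130 − (x_C + x_D)) − 42x_C − 0.5x_C².
∂π/∂x_C = 88 − 3x_C − x_D = 0, so x_C = 88/3 − (1/3)x_D.
By symmetry x_D = x_C; substituting into the reaction function, (4/3)x_C = 88/3 and x_C = 22.
Price P = 130 − 44 = 86.
C's profit: (86 − 42)·22 − 0.5(22)² = 726.

726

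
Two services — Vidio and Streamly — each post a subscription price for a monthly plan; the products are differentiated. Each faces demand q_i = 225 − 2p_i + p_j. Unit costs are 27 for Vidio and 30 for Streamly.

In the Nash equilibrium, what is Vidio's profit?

Vidio's profit: π = (p_{Vidio} − 27)(225 − 2p_{Vidio} + p_{Streamly}).
∂π/∂p_{Vidio} = 279 − 4p_{Vidio} + p_{Streamly} = 0 ⇒ p_{Vidio} = 69.75 + 0.25p_{Streamly}.
Similarly p_{Streamly} = 71.25 + 0.25p_{Vidio}.
Plugging p_{Streamly} into Vidio's best response: p_{Vidio} = 69.75 + 0.25(71.25 + 0.25p_{Vidio}) ⇒ 0.9375p_{Vidio} = 87.5625, so p_{Vidio} = 93.4.
Then p_{Streamly} = 71.25 + 0.25·93.4 = 94.6.
q_{Vidio} = 225 − 2·93.4 + 94.6 = 132.8.
Profit = (93.4 − 27)·132.8 = 8817.92.

8817.92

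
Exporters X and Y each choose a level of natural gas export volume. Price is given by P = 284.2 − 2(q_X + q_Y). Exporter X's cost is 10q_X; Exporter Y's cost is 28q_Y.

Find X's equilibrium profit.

4743.38

Exporter X's profit: π = q_X(284.2 − 2(q_X + q_Y)) − 10q_X.
∂π/∂q_X = 274.2 − 4q_X − 2q_Y = 0, so q_X = 68.55 − 0.5q_Y.
By the same steps for Y: q_Y = 64.05 − 0.5q_X.
Solving the two reaction functions simultaneously: (1 − (−0.5)(−0.5))q_X = 68.55 − 0.5·64.05, so 0.75q_X = 36.525 and q_X = 48.7.
Then q_Y = 64.05 − 0.5·48.7 = 39.7.
Price P = 284.2 − 2·88.4 = 107.4.
X's profit: (107.4 − 10)·48.7 = 4743.38.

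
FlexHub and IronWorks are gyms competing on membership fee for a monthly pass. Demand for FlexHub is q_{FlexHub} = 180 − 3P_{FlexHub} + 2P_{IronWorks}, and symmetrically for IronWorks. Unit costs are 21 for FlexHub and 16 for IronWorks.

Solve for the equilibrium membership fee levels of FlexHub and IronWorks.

59.8125, 57.9375

FlexHub's profit: π = (P_{FlexHub} − 21)(180 − 3P_{FlexHub} + 2P_{IronWorks}).
∂π/∂P_{FlexHub} = 243 − 6P_{FlexHub} + 2P_{IronWorks} = 0 ⇒ P_{FlexHub} = 40.5 + (1/3)P_{IronWorks}.
Similarly P_{IronWorks} = 38 + (1/3)P_{FlexHub}.
Solving the two reaction functions simultaneously: (1 − (1/3)(1/3))P_{FlexHub} = 40.5 + (1/3)·38, so (8/9)P_{FlexHub} = 319/6 and P_{FlexHub} = 59.8125.
Then P_{IronWorks} = 38 + (1/3)·59.8125 = 57.9375.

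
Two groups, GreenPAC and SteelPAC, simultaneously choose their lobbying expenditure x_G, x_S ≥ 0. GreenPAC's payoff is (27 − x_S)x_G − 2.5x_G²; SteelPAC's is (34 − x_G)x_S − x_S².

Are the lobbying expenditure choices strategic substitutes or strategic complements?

Expanding GreenPAC's payoff: 27x_G − x_Sx_G − 2.5x_G².
∂π/∂x_G = 27 − x_S − 5x_G = 0, so x_G = 5.4 − 0.2x_S.
The best-response slope dx_G/dx_S = −0.2 < 0: the reaction function is downward-sloping, so the choices are strategic substitutes.

strategic substitutes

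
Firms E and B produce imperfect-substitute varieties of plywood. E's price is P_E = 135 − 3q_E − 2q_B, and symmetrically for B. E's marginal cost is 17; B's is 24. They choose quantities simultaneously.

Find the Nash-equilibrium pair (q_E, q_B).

15.1875, 13.4375

Firm E's profit: π = q_E(135 − 3q_E − 2q_B) − 17q_E.
∂π/∂q_E = 118 − 6q_E − 2q_B = 0 ⇒ q_E = 59/3 − (1/3)q_B.
Similarly q_B = 18.5 − (1/3)q_E.
Plugging q_B into E's best response: q_E = 59/3 − (1/3)(18.5 − (1/3)q_E) ⇒ (8/9)q_E = 13.5, so q_E = 15.1875.
Then q_B = 18.5 − (1/3)·15.1875 = 13.4375.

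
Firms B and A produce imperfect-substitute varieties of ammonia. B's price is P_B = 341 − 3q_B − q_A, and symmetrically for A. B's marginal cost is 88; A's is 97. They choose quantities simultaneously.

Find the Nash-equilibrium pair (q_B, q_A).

Firm B's profit: π = q_B(341 − 3q_B − q_A) − 88q_B.
∂π/∂q_B = 253 − 6q_B − q_A = 0 ⇒ q_B = 253/6 − (1/6)q_A.
Similarly q_A = 122/3 − (1/6)q_B.
Substituting the second reaction function into the first: q_B = 253/6 − (1/6)(122/3 − (1/6)q_B), which gives (35/36)q_B = 637/18 ⇒ q_B = 36.4.
Then q_A = 122/3 − (1/6)·36.4 = 34.6.

36.4, 34.6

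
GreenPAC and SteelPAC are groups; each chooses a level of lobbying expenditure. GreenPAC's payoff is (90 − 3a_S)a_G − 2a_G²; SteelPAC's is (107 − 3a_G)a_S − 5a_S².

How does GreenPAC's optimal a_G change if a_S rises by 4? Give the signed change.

-3

Expanding GreenPAC's payoff: 90a_G − 3a_Sa_G − 2a_G².
∂π/∂a_G = 90 − 3a_S − 4a_G = 0, so a_G = 22.5 − 0.75a_S.
The reaction-function slope is −0.75, so a 4-unit rise in a_S moves a_G by −0.75 × 4 = −3. GreenPAC's best response falls — the actions are strategic substitutes.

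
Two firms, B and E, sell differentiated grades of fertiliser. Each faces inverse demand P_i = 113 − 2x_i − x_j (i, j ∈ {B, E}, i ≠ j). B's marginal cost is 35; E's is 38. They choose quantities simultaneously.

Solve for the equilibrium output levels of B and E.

15.8, 14.8

Firm B's profit: π = x_B(113 − 2x_B − x_E) − 35x_B.
∂π/∂x_B = 78 − 4x_B − x_E = 0 ⇒ x_B = 19.5 − 0.25x_E.
Similarly x_E = 18.75 − 0.25x_B.
Solving the two reaction functions simultaneously: (1 − (−0.25)(−0.25))x_B = 19.5 − 0.25·18.75, so 0.9375x_B = 14.8125 and x_B = 15.8.
Then x_E = 18.75 − 0.25·15.8 = 14.8.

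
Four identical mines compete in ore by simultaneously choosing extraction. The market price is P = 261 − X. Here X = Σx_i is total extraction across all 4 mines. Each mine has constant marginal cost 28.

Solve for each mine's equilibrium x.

A representative mine's profit is π_i = x_i(261 − X) − 28x_i, with X = x_i + Σ_{j≠i} x_j.
First-order condition: 233 − 2x_i − Σ_{j≠i} x_j = 0.
Imposing symmetry (x_j = x for all j) turns Σ_{j≠i} x_j into 3x, so 233 = 5x and x = 46.6.

46.6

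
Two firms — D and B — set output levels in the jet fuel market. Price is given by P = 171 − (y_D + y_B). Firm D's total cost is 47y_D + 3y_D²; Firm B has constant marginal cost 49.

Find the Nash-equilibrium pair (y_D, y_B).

8.4, 56.8

Firm D's profit: π = y_D(171 − (y_D + y_B)) − 47y_D − 3y_D².
∂π/∂y_D = 124 − 8y_D − y_B = 0, so y_D = 15.5 − 0.125y_B.
For B: ∂π/∂y_B = 122 − 2y_B − y_D = 0 ⇒ y_B = 61 − 0.5y_D.
Plugging y_B into D's best response: y_D = 15.5 − 0.125(61 − 0.5y_D) ⇒ 0.9375y_D = 7.875, so y_D = 8.4.
Then y_B = 61 − 0.5·8.4 = 56.8.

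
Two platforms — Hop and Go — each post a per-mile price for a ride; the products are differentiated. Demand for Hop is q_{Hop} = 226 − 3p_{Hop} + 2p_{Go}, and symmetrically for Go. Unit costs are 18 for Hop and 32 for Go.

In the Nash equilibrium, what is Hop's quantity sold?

Hop's profit: π = (p_{Hop} − 18)(226 − 3p_{Hop} + 2p_{Go}).
∂π/∂p_{Hop} = 280 − 6p_{Hop} + 2p_{Go} = 0 ⇒ p_{Hop} = 140/3 + (1/3)p_{Go}.
Similarly p_{Go} = 161/3 + (1/3)p_{Hop}.
Substituting the second reaction function into the first: p_{Hop} = 140/3 + (1/3)(161/3 + (1/3)p_{Hop}), which gives (8/9)p_{Hop} = 581/9 ⇒ p_{Hop} = 72.625.
Then p_{Go} = 161/3 + (1/3)·72.625 = 77.875.
q_{Hop} = 226 − 3·72.625 + 2·77.875 = 163.875.

163.875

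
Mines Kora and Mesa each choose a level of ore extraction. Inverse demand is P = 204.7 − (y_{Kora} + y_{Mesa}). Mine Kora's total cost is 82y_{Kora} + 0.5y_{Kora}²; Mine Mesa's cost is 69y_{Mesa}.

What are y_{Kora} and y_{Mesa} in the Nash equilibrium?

Mine Kora's profit: π = y_{Kora}(204.7 − (y_{Kora} + y_{Mesa})) − 82y_{Kora} − 0.5y_{Kora}².
∂π/∂y_{Kora} = 122.7 − 3y_{Kora} − y_{Mesa} = 0, so y_{Kora} = 40.9 − (1/3)y_{Mesa}.
For Mesa: ∂π/∂y_{Mesa} = 135.7 − 2y_{Mesa} − y_{Kora} = 0 ⇒ y_{Mesa} = 67.85 − 0.5y_{Kora}.
Plugging y_{Mesa} into Kora's best response: y_{Kora} = 40.9 − (1/3)(67.85 − 0.5y_{Kora}) ⇒ (5/6)y_{Kora} = 1097/60, so y_{Kora} = 21.94.
Then y_{Mesa} = 67.85 − 0.5·21.94 = 56.88.

21.94, 56.88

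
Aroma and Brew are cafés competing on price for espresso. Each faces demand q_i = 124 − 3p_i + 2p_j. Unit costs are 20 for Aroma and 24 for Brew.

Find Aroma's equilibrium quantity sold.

Aroma's profit: π = (p_{Aroma} − 20)(124 − 3p_{Aroma} + 2p_{Brew}).
∂π/∂p_{Aroma} = 184 − 6p_{Aroma} + 2p_{Brew} = 0 ⇒ p_{Aroma} = 92/3 + (1/3)p_{Brew}.
Similarly p_{Brew} = 98/3 + (1/3)p_{Aroma}.
Substituting the second reaction function into the first: p_{Aroma} = 92/3 + (1/3)(98/3 + (1/3)p_{Aroma}), which gives (8/9)p_{Aroma} = 374/9 ⇒ p_{Aroma} = 46.75.
Then p_{Brew} = 98/3 + (1/3)·46.75 = 48.25.
q_{Aroma} = 124 − 3·46.75 + 2·48.25 = 80.25.

80.25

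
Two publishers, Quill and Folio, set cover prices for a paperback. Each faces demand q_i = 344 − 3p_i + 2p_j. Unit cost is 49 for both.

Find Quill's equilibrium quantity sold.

Quill's profit: π = (p_{Quill} − 49)(344 − 3p_{Quill} + 2p_{Folio}).
∂π/∂p_{Quill} = 491 − 6p_{Quill} + 2p_{Folio} = 0 ⇒ p_{Quill} = 491/6 + (1/3)p_{Folio}.
Setting p_{Quill} = p_{Folio} in the reaction function: p_{Quill} = 491/6 + (1/3)p_{Quill}, so p_{Quill} = (491/6) / (2/3) = 122.75.
q_{Quill} = 344 − 3·122.75 + 2·122.75 = 221.25.

221.25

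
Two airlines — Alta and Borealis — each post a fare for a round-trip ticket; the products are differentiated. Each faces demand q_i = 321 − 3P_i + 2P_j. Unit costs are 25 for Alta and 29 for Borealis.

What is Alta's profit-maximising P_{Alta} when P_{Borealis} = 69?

Alta's profit: π = (P_{Alta} − 25)(321 − 3P_{Alta} + 2P_{Borealis}).
∂π/∂P_{Alta} = 396 − 6P_{Alta} + 2P_{Borealis} = 0 ⇒ P_{Alta} = 66 + (1/3)P_{Borealis}.
At P_{Borealis} = 69: P_{Alta} = 66 + (1/3)·69 = 89.

89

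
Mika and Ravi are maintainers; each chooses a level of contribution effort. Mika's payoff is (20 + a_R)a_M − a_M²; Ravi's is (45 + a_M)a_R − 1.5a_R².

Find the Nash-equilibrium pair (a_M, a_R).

Expanding Mika's payoff: 20a_M + a_Ra_M − a_M².
∂π/∂a_M = 20 + a_R − 2a_M = 0, so a_M = 10 + 0.5a_R.
Likewise for Ravi: a_R = 15 + (1/3)a_M.
Substituting the second reaction function into the first: a_M = 10 + 0.5(15 + (1/3)a_M), which gives (5/6)a_M = 17.5 ⇒ a_M = 21.
Then a_R = 15 + (1/3)·21 = 22.

21, 22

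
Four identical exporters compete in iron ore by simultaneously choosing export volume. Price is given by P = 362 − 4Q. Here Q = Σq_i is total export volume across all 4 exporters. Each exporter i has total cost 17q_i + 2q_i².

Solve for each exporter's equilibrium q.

A representative exporter's profit is π_i = q_i(362 − 4Q) − 17q_i − 2q_i², with Q = q_i + Σ_{j≠i} q_j.
First-order condition: 345 − 12q_i − 4Σ_{j≠i} q_j = 0.
With identical exporters, set every q_j = q: then 345 − 12q − 12q = 0, i.e. q = 345/24 = 14.375.

14.375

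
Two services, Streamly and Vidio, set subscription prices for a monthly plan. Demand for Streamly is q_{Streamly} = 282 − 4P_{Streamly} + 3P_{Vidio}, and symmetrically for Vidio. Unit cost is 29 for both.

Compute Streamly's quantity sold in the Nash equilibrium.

202.4

Streamly's profit: π = (P_{Streamly} − 29)(282 − 4P_{Streamly} + 3P_{Vidio}).
∂π/∂P_{Streamly} = 398 − 8P_{Streamly} + 3P_{Vidio} = 0 ⇒ P_{Streamly} = 49.75 + 0.375P_{Vidio}.
By symmetry P_{Vidio} = P_{Streamly}; substituting into the reaction function, 0.625P_{Streamly} = 49.75 and P_{Streamly} = 79.6.
q_{Streamly} = 282 − 4·79.6 + 3·79.6 = 202.4.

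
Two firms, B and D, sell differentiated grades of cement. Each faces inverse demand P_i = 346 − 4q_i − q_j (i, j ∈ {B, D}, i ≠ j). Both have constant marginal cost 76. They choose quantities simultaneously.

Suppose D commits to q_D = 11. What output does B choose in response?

32.375

Firm B's profit: π = q_B(346 − 4q_B − q_D) − 76q_B.
∂π/∂q_B = 270 − 8q_B − q_D = 0 ⇒ q_B = 33.75 − 0.125q_D.
At q_D = 11: q_B = 33.75 − 0.125·11 = 32.375.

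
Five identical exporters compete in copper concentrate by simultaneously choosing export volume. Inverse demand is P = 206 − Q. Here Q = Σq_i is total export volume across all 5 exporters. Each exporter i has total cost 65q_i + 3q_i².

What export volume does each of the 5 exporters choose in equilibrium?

A representative exporter's profit is π_i = q_i(206 − Q) − 65q_i − 3q_i², with Q = q_i + Σ_{j≠i} q_j.
First-order condition: 141 − 8q_i − Σ_{j≠i} q_j = 0.
With identical exporters, set every q_j = q: then 141 − 8q − 4q = 0, i.e. q = 141/12 = 11.75.

11.75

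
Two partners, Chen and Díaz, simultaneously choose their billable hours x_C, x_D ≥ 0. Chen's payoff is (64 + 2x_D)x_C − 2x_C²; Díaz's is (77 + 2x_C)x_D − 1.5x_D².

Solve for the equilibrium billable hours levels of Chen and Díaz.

Expanding Chen's payoff: 64x_C + 2x_Dx_C − 2x_C².
∂π/∂x_C = 64 + 2x_D − 4x_C = 0, so x_C = 16 + 0.5x_D.
Likewise for Díaz: x_D = 77/3 + (2/3)x_C.
Substituting the second reaction function into the first: x_C = 16 + 0.5(77/3 + (2/3)x_C), which gives (2/3)x_C = 173/6 ⇒ x_C = 43.25.
Then x_D = 77/3 + (2/3)·43.25 = 54.5.

43.25, 54.5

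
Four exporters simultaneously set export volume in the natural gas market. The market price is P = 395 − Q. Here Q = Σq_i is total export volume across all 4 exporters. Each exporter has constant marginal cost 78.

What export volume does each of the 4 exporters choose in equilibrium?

A representative exporter's profit is π_i = q_i(395 − Q) − 78q_i, with Q = q_i + Σ_{j≠i} q_j.
First-order condition: 317 − 2q_i − Σ_{j≠i} q_j = 0.
In a symmetric equilibrium every exporter chooses the same q, so Σ_{j≠i} q_j = 3q. The condition becomes 317 − 5q = 0, giving q = 317/5 = 63.4.

63.4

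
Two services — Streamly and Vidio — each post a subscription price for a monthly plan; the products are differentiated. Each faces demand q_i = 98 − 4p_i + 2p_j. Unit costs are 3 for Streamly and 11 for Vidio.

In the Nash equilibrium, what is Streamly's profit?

Streamly's profit: π = (p_{Streamly} − 3)(98 − 4p_{Streamly} + 2p_{Vidio}).
∂π/∂p_{Streamly} = 110 − 8p_{Streamly} + 2p_{Vidio} = 0 ⇒ p_{Streamly} = 13.75 + 0.25p_{Vidio}.
Similarly p_{Vidio} = 17.75 + 0.25p_{Streamly}.
Solving the two reaction functions simultaneously: (1 − (0.25)(0.25))p_{Streamly} = 13.75 + 0.25·17.75, so 0.9375p_{Streamly} = 18.1875 and p_{Streamly} = 19.4.
Then p_{Vidio} = 17.75 + 0.25·19.4 = 22.6.
q_{Streamly} = 98 − 4·19.4 + 2·22.6 = 65.6.
Profit = (19.4 − 3)·65.6 = 1075.84.

1075.84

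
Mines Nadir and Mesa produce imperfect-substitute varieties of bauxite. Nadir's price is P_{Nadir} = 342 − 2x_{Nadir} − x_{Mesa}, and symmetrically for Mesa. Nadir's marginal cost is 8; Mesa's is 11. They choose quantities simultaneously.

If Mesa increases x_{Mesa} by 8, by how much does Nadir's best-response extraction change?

-2

Mine Nadir's profit: π = x_{Nadir}(342 − 2x_{Nadir} − x_{Mesa}) − 8x_{Nadir}.
∂π/∂x_{Nadir} = 334 − 4x_{Nadir} − x_{Mesa} = 0 ⇒ x_{Nadir} = 83.5 − 0.25x_{Mesa}.
The reaction-function slope is −0.25, so an 8-unit rise in x_{Mesa} moves x_{Nadir} by −0.25 × 8 = −2. Nadir's best response falls — the actions are strategic substitutes.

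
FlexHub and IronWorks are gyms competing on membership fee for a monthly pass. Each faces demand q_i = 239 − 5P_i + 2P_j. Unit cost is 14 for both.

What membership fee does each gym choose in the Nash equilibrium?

38.625

FlexHub's profit: π = (P_{FlexHub} − 14)(239 − 5P_{FlexHub} + 2P_{IronWorks}).
∂π/∂P_{FlexHub} = 309 − 10P_{FlexHub} + 2P_{IronWorks} = 0 ⇒ P_{FlexHub} = 30.9 + 0.2P_{IronWorks}.
The game is symmetric, so in equilibrium P_{IronWorks} = P_{FlexHub}: the reaction function gives 0.8P_{FlexHub} = 30.9, hence P_{FlexHub} = 38.625.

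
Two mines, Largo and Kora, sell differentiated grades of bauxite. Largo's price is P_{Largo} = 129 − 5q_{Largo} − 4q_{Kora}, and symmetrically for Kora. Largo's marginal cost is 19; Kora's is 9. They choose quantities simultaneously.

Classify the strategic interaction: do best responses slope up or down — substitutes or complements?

strategic substitutes

Mine Largo's profit: π = q_{Largo}(129 − 5q_{Largo} − 4q_{Kora}) − 19q_{Largo}.
∂π/∂q_{Largo} = 110 − 10q_{Largo} − 4q_{Kora} = 0 ⇒ q_{Largo} = 11 − 0.4q_{Kora}.
The best-response slope dq_{Largo}/dq_{Kora} = −0.4 < 0: the reaction function is downward-sloping, so the choices are strategic substitutes.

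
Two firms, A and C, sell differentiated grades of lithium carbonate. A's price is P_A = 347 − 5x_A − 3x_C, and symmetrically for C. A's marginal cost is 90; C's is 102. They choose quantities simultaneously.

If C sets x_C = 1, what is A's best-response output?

Firm A's profit: π = x_A(347 − 5x_A − 3x_C) − 90x_A.
∂π/∂x_A = 257 − 10x_A − 3x_C = 0 ⇒ x_A = 25.7 − 0.3x_C.
At x_C = 1: x_A = 25.7 − 0.3·1 = 25.4.

25.4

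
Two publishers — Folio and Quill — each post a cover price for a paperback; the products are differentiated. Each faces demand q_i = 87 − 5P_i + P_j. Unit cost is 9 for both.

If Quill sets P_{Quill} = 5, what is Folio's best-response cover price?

13.7

Folio's profit: π = (P_{Folio} − 9)(87 − 5P_{Folio} + P_{Quill}).
∂π/∂P_{Folio} = 132 − 10P_{Folio} + P_{Quill} = 0 ⇒ P_{Folio} = 13.2 + 0.1P_{Quill}.
At P_{Quill} = 5: P_{Folio} = 13.2 + 0.1·5 = 13.7.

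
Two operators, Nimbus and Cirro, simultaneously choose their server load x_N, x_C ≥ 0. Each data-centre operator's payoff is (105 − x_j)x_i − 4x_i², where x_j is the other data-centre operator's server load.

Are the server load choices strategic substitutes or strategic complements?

strategic substitutes

Nimbus's payoff is (105 − x_C)x_N − 4x_N².
∂π/∂x_N = 105 − x_C − 8x_N = 0, so x_N = 13.125 − 0.125x_C.
The best-response slope dx_N/dx_C = −0.125 < 0: the reaction function is downward-sloping, so the choices are strategic substitutes.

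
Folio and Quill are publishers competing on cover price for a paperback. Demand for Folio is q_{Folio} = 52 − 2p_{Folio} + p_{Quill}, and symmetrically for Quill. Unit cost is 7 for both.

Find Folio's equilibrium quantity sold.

Folio's profit: π = (p_{Folio} − 7)(52 − 2p_{Folio} + p_{Quill}).
∂π/∂p_{Folio} = 66 − 4p_{Folio} + p_{Quill} = 0 ⇒ p_{Folio} = 16.5 + 0.25p_{Quill}.
Setting p_{Folio} = p_{Quill} in the reaction function: p_{Folio} = 16.5 + 0.25p_{Folio}, so p_{Folio} = 16.5 / 0.75 = 22.
q_{Folio} = 52 − 2·22 + 22 = 30.

30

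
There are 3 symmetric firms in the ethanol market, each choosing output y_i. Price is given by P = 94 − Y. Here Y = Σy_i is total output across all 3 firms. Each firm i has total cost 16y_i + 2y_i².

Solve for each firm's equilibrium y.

A representative firm's profit is π_i = y_i(94 − Y) − 16y_i − 2y_i², with Y = y_i + Σ_{j≠i} y_j.
First-order condition: 78 − 6y_i − Σ_{j≠i} y_j = 0.
Imposing symmetry (y_j = y for all j) turns Σ_{j≠i} y_j into 2y, so 78 = 8y and y = 9.75.

9.75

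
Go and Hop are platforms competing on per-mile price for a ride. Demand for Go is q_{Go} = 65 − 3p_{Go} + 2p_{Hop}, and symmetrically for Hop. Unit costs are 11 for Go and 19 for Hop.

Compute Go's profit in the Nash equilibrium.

675

Go's profit: π = (p_{Go} − 11)(65 − 3p_{Go} + 2p_{Hop}).
∂π/∂p_{Go} = 98 − 6p_{Go} + 2p_{Hop} = 0 ⇒ p_{Go} = 49/3 + (1/3)p_{Hop}.
Similarly p_{Hop} = 61/3 + (1/3)p_{Go}.
Solving the two reaction functions simultaneously: (1 − (1/3)(1/3))p_{Go} = 49/3 + (1/3)·(61/3), so (8/9)p_{Go} = 208/9 and p_{Go} = 26.
Then p_{Hop} = 61/3 + (1/3)·26 = 29.
q_{Go} = 65 − 3·26 + 2·29 = 45.
Profit = (26 − 11)·45 = 675.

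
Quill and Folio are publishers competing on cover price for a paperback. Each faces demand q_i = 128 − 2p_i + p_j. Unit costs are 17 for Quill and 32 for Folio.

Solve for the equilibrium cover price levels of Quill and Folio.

Quill's profit: π = (p_{Quill} − 17)(128 − 2p_{Quill} + p_{Folio}).
∂π/∂p_{Quill} = 162 − 4p_{Quill} + p_{Folio} = 0 ⇒ p_{Quill} = 40.5 + 0.25p_{Folio}.
Similarly p_{Folio} = 48 + 0.25p_{Quill}.
Plugging p_{Folio} into Quill's best response: p_{Quill} = 40.5 + 0.25(48 + 0.25p_{Quill}) ⇒ 0.9375p_{Quill} = 52.5, so p_{Quill} = 56.
Then p_{Folio} = 48 + 0.25·56 = 62.

56, 62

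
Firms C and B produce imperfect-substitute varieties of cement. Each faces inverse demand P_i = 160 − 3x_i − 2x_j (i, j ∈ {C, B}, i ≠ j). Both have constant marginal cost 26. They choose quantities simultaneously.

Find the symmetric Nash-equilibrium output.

Firm C's profit: π = x_C(160 − 3x_C − 2x_B) − 26x_C.
∂π/∂x_C = 134 − 6x_C − 2x_B = 0 ⇒ x_C = 67/3 − (1/3)x_B.
The game is symmetric, so in equilibrium x_B = x_C: the reaction function gives (4/3)x_C = 67/3, hence x_C = 16.75.

16.75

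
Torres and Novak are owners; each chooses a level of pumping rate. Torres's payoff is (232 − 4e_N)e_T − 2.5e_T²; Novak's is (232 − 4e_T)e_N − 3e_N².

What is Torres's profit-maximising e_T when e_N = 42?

12.8

Expanding Torres's payoff: 232e_T − 4e_Ne_T − 2.5e_T².
∂π/∂e_T = 232 − 4e_N − 5e_T = 0, so e_T = 46.4 − 0.8e_N.
At e_N = 42: e_T = 46.4 − 0.8·42 = 12.8.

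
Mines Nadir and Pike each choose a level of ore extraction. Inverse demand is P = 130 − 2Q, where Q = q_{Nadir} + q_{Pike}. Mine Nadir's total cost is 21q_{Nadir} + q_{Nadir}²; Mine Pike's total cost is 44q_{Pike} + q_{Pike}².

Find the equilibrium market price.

81.25

Mine Nadir's profit: π = q_{Nadir}(130 − 2(q_{Nadir} + q_{Pike})) − 21q_{Nadir} − q_{Nadir}².
∂π/∂q_{Nadir} = 109 − 6q_{Nadir} − 2q_{Pike} = 0, so q_{Nadir} = 109/6 − (1/3)q_{Pike}.
By the same steps for Pike: q_{Pike} = 43/3 − (1/3)q_{Nadir}.
Solving the two reaction functions simultaneously: (1 − (−1/3)(−1/3))q_{Nadir} = 109/6 − (1/3)·(43/3), so (8/9)q_{Nadir} = 241/18 and q_{Nadir} = 15.0625.
Then q_{Pike} = 43/3 − (1/3)·15.0625 = 9.3125.
Equilibrium price: P = 130 − 2·24.375 = 81.25.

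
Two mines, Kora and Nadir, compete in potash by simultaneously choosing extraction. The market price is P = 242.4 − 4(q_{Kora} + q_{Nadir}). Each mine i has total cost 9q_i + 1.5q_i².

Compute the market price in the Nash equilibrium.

117.92

Mine Kora's profit: π = q_{Kora}(242.4 − 4(q_{Kora} + q_{Nadir})) − 9q_{Kora} − 1.5q_{Kora}².
∂π/∂q_{Kora} = 233.4 − 11q_{Kora} − 4q_{Nadir} = 0, so q_{Kora} = 1167/55 − (4/11)q_{Nadir}.
Setting q_{Kora} = q_{Nadir} in the reaction function: q_{Kora} = 1167/55 − (4/11)q_{Kora}, so q_{Kora} = (1167/55) / (15/11) = 15.56.
Equilibrium price: P = 242.4 − 4·31.12 = 117.92.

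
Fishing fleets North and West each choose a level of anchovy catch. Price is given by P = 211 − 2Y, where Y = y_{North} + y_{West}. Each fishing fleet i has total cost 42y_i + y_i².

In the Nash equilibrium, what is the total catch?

42.25

Fishing fleet North's profit: π = y_{North}(211 − 2(y_{North} + y_{West})) − 42y_{North} − y_{North}².
∂π/∂y_{North} = 169 − 6y_{North} − 2y_{West} = 0, so y_{North} = 169/6 − (1/3)y_{West}.
The game is symmetric, so in equilibrium y_{West} = y_{North}: the reaction function gives (4/3)y_{North} = 169/6, hence y_{North} = 21.125.
Total catch: 21.125 + 21.125 = 42.25.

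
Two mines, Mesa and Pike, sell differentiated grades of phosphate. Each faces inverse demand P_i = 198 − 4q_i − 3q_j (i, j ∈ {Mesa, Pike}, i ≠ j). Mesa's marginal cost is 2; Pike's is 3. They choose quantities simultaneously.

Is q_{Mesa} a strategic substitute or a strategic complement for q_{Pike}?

strategic substitutes

Mine Mesa's profit: π = q_{Mesa}(198 − 4q_{Mesa} − 3q_{Pike}) − 2q_{Mesa}.
∂π/∂q_{Mesa} = 196 − 8q_{Mesa} − 3q_{Pike} = 0 ⇒ q_{Mesa} = 24.5 − 0.375q_{Pike}.
The best-response slope dq_{Mesa}/dq_{Pike} = −0.375 < 0: the reaction function is downward-sloping, so the choices are strategic substitutes.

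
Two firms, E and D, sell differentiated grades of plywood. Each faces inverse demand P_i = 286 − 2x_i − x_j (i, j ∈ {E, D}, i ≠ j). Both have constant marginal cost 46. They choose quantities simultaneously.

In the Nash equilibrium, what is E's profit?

4608

Firm E's profit: π = x_E(286 − 2x_E − x_D) − 46x_E.
∂π/∂x_E = 240 − 4x_E − x_D = 0 ⇒ x_E = 60 − 0.25x_D.
The game is symmetric, so in equilibrium x_D = x_E: the reaction function gives 1.25x_E = 60, hence x_E = 48.
P_E = 286 − 2·48 − 48 = 142.
Profit = (142 − 46)·48 = 4608.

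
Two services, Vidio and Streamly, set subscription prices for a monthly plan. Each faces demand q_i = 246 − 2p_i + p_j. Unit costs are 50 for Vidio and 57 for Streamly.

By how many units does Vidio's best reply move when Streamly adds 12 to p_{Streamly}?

3

Vidio's profit: π = (p_{Vidio} − 50)(246 − 2p_{Vidio} + p_{Streamly}).
∂π/∂p_{Vidio} = 346 − 4p_{Vidio} + p_{Streamly} = 0 ⇒ p_{Vidio} = 86.5 + 0.25p_{Streamly}.
The reaction-function slope is 0.25, so a 12-unit rise in p_{Streamly} moves p_{Vidio} by 0.25 × 12 = 3. Vidio's best response rises — the actions are strategic complements.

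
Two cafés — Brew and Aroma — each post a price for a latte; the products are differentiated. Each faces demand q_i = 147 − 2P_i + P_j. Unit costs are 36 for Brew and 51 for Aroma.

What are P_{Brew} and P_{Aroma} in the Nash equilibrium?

Brew's profit: π = (P_{Brew} − 36)(147 − 2P_{Brew} + P_{Aroma}).
∂π/∂P_{Brew} = 219 − 4P_{Brew} + P_{Aroma} = 0 ⇒ P_{Brew} = 54.75 + 0.25P_{Aroma}.
Similarly P_{Aroma} = 62.25 + 0.25P_{Brew}.
Solving the two reaction functions simultaneously: (1 − (0.25)(0.25))P_{Brew} = 54.75 + 0.25·62.25, so 0.9375P_{Brew} = 70.3125 and P_{Brew} = 75.
Then P_{Aroma} = 62.25 + 0.25·75 = 81.

75, 81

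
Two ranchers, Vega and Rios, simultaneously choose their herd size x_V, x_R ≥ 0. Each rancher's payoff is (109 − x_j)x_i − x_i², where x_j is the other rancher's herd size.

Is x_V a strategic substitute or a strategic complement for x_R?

Vega's payoff is (109 − x_R)x_V − x_V².
∂π/∂x_V = 109 − x_R − 2x_V = 0, so x_V = 54.5 − 0.5x_R.
The best-response slope dx_V/dx_R = −0.5 < 0: the reaction function is downward-sloping, so the choices are strategic substitutes.

strategic substitutes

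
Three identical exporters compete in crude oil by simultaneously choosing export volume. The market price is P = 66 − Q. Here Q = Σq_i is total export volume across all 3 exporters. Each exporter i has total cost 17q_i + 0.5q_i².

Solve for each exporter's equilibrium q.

9.8

A representative exporter's profit is π_i = q_i(66 − Q) − 17q_i − 0.5q_i², with Q = q_i + Σ_{j≠i} q_j.
First-order condition: 49 − 3q_i − Σ_{j≠i} q_j = 0.
With identical exporters, set every q_j = q: then 49 − 3q − 2q = 0, i.e. q = 49/5 = 9.8.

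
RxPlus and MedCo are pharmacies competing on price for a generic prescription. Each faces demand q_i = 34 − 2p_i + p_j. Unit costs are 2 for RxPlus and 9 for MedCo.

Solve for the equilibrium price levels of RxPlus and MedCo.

RxPlus's profit: π = (p_{RxPlus} − 2)(34 − 2p_{RxPlus} + p_{MedCo}).
∂π/∂p_{RxPlus} = 38 − 4p_{RxPlus} + p_{MedCo} = 0 ⇒ p_{RxPlus} = 9.5 + 0.25p_{MedCo}.
Similarly p_{MedCo} = 13 + 0.25p_{RxPlus}.
Plugging p_{MedCo} into RxPlus's best response: p_{RxPlus} = 9.5 + 0.25(13 + 0.25p_{RxPlus}) ⇒ 0.9375p_{RxPlus} = 12.75, so p_{RxPlus} = 13.6.
Then p_{MedCo} = 13 + 0.25·13.6 = 16.4.

13.6, 16.4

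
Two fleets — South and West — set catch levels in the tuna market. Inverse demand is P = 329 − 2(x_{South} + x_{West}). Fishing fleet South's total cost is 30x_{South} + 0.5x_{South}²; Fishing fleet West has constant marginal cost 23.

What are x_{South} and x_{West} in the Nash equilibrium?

36.5, 58.25

Fishing fleet South's profit: π = x_{South}(329 − 2(x_{South} + x_{West})) − 30x_{South} − 0.5x_{South}².
∂π/∂x_{South} = 299 − 5x_{South} − 2x_{West} = 0, so x_{South} = 59.8 − 0.4x_{West}.
For West: ∂π/∂x_{West} = 306 − 4x_{West} − 2x_{South} = 0 ⇒ x_{West} = 76.5 − 0.5x_{South}.
Substituting the second reaction function into the first: x_{South} = 59.8 − 0.4(76.5 − 0.5x_{South}), which gives 0.8x_{South} = 29.2 ⇒ x_{South} = 36.5.
Then x_{West} = 76.5 − 0.5·36.5 = 58.25.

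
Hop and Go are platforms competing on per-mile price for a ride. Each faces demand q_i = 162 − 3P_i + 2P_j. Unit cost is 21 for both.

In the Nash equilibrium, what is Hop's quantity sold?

Hop's profit: π = (P_{Hop} − 21)(162 − 3P_{Hop} + 2P_{Go}).
∂π/∂P_{Hop} = 225 − 6P_{Hop} + 2P_{Go} = 0 ⇒ P_{Hop} = 37.5 + (1/3)P_{Go}.
The game is symmetric, so in equilibrium P_{Go} = P_{Hop}: the reaction function gives (2/3)P_{Hop} = 37.5, hence P_{Hop} = 56.25.
q_{Hop} = 162 − 3·56.25 + 2·56.25 = 105.75.

105.75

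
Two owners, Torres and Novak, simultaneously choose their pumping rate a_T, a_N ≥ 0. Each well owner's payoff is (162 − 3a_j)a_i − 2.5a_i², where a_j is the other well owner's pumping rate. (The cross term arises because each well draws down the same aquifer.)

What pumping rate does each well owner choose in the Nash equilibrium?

Torres's payoff is (162 − 3a_N)a_T − 2.5a_T².
∂π/∂a_T = 162 − 3a_N − 5a_T = 0, so a_T = 32.4 − 0.6a_N.
The game is symmetric, so in equilibrium a_N = a_T: the reaction function gives 1.6a_T = 32.4, hence a_T = 20.25.

20.25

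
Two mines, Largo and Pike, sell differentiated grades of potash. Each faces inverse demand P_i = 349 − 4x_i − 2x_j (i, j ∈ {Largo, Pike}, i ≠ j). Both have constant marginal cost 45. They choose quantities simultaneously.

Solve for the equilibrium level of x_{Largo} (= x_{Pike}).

Mine Largo's profit: π = x_{Largo}(349 − 4x_{Largo} − 2x_{Pike}) − 45x_{Largo}.
∂π/∂x_{Largo} = 304 − 8x_{Largo} − 2x_{Pike} = 0 ⇒ x_{Largo} = 38 − 0.25x_{Pike}.
By symmetry x_{Pike} = x_{Largo}; substituting into the reaction function, 1.25x_{Largo} = 38 and x_{Largo} = 30.4.

30.4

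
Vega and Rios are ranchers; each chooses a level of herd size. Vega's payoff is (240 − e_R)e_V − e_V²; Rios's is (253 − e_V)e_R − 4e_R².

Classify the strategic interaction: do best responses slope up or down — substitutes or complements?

strategic substitutes

Expanding Vega's payoff: 240e_V − e_Re_V − e_V².
∂π/∂e_V = 240 − e_R − 2e_V = 0, so e_V = 120 − 0.5e_R.
The best-response slope de_V/de_R = −0.5 < 0: the reaction function is downward-sloping, so the choices are strategic substitutes.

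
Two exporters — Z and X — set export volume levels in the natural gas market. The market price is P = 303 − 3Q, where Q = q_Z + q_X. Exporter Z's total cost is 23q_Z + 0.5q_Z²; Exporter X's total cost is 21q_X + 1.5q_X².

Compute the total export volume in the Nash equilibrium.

Exporter Z's profit: π = q_Z(303 − 3(q_Z + q_X)) − 23q_Z − 0.5q_Z².
∂π/∂q_Z = 280 − 7q_Z − 3q_X = 0, so q_Z = 40 − (3/7)q_X.
For X: ∂π/∂q_X = 282 − 9q_X − 3q_Z = 0 ⇒ q_X = 94/3 − (1/3)q_Z.
Solving the two reaction functions simultaneously: (1 − (−3/7)(−1/3))q_Z = 40 − (3/7)·(94/3), so (6/7)q_Z = 186/7 and q_Z = 31.
Then q_X = 94/3 − (1/3)·31 = 21.
Total export volume: 31 + 21 = 52.

52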